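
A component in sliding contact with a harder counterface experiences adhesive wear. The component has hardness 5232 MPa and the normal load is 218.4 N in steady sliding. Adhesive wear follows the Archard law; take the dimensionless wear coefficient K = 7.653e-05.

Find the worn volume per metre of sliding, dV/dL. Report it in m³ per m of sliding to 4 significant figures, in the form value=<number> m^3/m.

value=3.195e-12 m^3/m

Intermediates are printed rounded, and all arithmetic carries full precision; one final rounding: 4 significant digits.
Hardness H = 5232 MPa = 5.232e+09 Pa.
In SI base units, W = 218.4 N, H = 5.232e+09 Pa, K = 7.653e-05.
Volumetric rate dV/dL = K·W/H — distance-free: 7.653e-05 · 218.4 / 5.232e+09 = 3.195e-12 m³/m.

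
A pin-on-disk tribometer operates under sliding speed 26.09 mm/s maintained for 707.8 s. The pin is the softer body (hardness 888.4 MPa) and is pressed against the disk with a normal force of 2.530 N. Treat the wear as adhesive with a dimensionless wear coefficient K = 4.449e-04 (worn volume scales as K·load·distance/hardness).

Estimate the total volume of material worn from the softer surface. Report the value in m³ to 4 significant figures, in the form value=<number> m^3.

value=2.340e-11 m^3

The algebra carries full precision, and intermediates are displayed rounded — one last rounding: 4 significant digits.
Convert: Sliding speed v = 26.09 mm/s = 0.02609 m/s. Distance L = v·t = 0.02609 m/s × 707.8 s = 18.47 m.
Convert: Hardness H = 888.4 MPa = 8.884e+08 Pa.
Collected in SI base units: W = 2.530 N, H = 8.884e+08 Pa, K = 4.449e-04.
Worn volume V = K·W·L/H = 4.449e-04 · 2.530 · 18.47 / 8.884e+08 = 2.340e-11 m³.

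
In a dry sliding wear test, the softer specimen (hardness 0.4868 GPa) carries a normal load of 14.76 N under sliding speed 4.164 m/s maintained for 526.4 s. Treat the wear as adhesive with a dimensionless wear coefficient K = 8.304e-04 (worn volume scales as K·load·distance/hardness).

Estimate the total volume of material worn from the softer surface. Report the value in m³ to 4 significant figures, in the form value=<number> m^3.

value=5.519e-08 m^3

Intermediate values are displayed rounded. All arithmetic runs at exact precision; a lone final rounding to four significant figures.
Total distance L = v·t = 4.164 m/s × 526.4 s = 2192 m.
Hardness H = 0.4868 GPa = 4.868e+08 Pa.
Restated in SI base units: W = 14.76 N, H = 4.868e+08 Pa, K = 8.304e-04.
The Archard volume V = K·W·L/H = 8.304e-04 · 14.76 · 2192 / 4.868e+08 = 5.519e-08 m³.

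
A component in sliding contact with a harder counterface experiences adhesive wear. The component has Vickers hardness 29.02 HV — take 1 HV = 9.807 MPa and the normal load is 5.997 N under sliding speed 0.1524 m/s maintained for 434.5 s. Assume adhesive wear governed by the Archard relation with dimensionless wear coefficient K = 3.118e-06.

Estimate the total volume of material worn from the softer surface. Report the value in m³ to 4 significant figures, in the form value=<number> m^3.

value=4.351e-12 m^3

All working math keeps full precision; printed values are rounded, and one final rounding, at four significant digits.
The distance L = v·t = 0.1524 m/s × 434.5 s = 66.22 m.
Hardness H = 29.02 HV × 9.807 MPa/HV = 284.6 MPa = 2.846e+08 Pa.
Working in SI base units: W = 5.997 N, H = 2.846e+08 Pa, K = 3.118e-06.
Archard volume V = K·W·L/H = 3.118e-06 · 5.997 · 66.22 / 2.846e+08 = 4.351e-12 m³.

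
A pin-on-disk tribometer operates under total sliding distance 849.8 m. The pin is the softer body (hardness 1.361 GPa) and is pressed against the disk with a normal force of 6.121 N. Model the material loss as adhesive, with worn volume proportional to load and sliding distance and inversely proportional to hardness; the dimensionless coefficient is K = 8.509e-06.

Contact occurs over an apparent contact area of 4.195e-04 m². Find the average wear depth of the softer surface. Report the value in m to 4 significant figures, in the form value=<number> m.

value=7.752e-08 m

The computation maintains full float precision — intermediate values are displayed rounded, and a single final rounding, at four significant figures.
Convert: Hardness H = 1.361 GPa = 1.361e+09 Pa.
SI base units throughout: W = 6.121 N, H = 1.361e+09 Pa, K = 8.509e-06.
Worn volume V = K·W·L/H = 8.509e-06 · 6.121 · 849.8 / 1.361e+09 = 3.252e-11 m³.
Mean wear depth h = V/A = 3.252e-11 / 4.195e-04 = 7.752e-08 m.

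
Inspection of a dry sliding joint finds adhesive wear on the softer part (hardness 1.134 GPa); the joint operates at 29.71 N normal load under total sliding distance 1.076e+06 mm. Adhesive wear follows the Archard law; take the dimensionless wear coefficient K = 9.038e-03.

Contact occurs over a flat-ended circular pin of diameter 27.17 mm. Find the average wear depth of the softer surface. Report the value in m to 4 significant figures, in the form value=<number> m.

Intermediate values are shown rounded. All working math carries full float precision. Rounded just once: 4 significant digits.
Convert: Sliding distance L = 1.076e+06 mm = 1076 m.
Convert: Hardness H = 1.134 GPa = 1.134e+09 Pa.
Convert: Pin diameter d = 27.17 mm = 0.02717 m. Contact area A = π·d²/4 = π·(0.02717 m)²/4 = 5.798e-04 m².
Collected in SI base units: W = 29.71 N, H = 1.134e+09 Pa, K = 9.038e-03.
Archard volume V = K·W·L/H = 9.038e-03 · 29.71 · 1076 / 1.134e+09 = 2.548e-07 m³.
Mean depth h = V/A = 2.548e-07 / 5.798e-04 = 4.394e-04 m.

value=4.394e-04 m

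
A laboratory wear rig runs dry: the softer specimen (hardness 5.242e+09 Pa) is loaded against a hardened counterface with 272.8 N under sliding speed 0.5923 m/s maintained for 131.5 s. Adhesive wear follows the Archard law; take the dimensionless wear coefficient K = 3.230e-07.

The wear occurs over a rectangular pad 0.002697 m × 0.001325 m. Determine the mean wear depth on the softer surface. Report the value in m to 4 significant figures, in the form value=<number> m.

Quoted intermediates are rounded. All working math runs at exact precision; rounded once at the end, at 4 significant digits.
Convert: Total distance L = v·t = 0.5923 m/s × 131.5 s = 77.89 m.
Convert: Contact area A = 0.002697 m × 0.001325 m = 3.574e-06 m².
In SI base units, W = 272.8 N, H = 5.242e+09 Pa, K = 3.230e-07.
Archard relation: V = K·W·L/H = 3.230e-07 · 272.8 · 77.89 / 5.242e+09 = 1.309e-12 m³.
Average depth h = V/A = 1.309e-12 / 3.574e-06 = 3.664e-07 m.

value=3.664e-07 m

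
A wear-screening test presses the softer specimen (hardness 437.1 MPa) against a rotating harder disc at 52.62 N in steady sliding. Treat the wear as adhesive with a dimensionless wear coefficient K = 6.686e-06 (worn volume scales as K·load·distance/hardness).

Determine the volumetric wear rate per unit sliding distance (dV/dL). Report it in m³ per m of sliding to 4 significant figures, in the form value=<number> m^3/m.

Intermediate values appear rounded, and every step holds exact precision; rounded once at the end to 4 significant figures.
Hardness H = 437.1 MPa = 4.371e+08 Pa.
In SI base units: W = 52.62 N, H = 4.371e+08 Pa, K = 6.686e-06.
Wear rate dV/dL = K·W/H, per unit distance: 6.686e-06 · 52.62 / 4.371e+08 = 8.049e-13 m³/m.

value=8.049e-13 m^3/m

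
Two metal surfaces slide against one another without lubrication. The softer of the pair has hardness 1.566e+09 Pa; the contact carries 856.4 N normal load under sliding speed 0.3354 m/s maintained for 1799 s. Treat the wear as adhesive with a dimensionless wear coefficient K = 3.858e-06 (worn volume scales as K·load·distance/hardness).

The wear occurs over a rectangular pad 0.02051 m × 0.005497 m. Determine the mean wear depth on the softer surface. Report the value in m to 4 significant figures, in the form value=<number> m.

The computation keeps full precision. The intermediates are displayed rounded — a lone final rounding to 4 significant digits.
Distance covered L = v·t = 0.3354 m/s × 1799 s = 603.4 m.
Contact area A = 0.02051 m × 0.005497 m = 1.127e-04 m².
As SI base values: W = 856.4 N, H = 1.566e+09 Pa, K = 3.858e-06.
Apply Archard: V = K·W·L/H = 3.858e-06 · 856.4 · 603.4 / 1.566e+09 = 1.273e-09 m³.
Depth of wear h = V/A = 1.273e-09 / 1.127e-04 = 1.129e-05 m.

value=1.129e-05 m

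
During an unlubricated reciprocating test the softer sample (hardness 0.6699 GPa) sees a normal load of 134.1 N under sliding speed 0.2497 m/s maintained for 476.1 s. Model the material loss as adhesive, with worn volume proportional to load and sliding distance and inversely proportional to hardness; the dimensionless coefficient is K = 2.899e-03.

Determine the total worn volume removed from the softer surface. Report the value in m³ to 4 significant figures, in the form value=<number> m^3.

value=6.899e-08 m^3

Each operation maintains exact precision, and intermediate values are printed rounded — rounded just once to four significant digits.
Distance covered L = v·t = 0.2497 m/s × 476.1 s = 118.9 m.
Hardness H = 0.6699 GPa = 6.699e+08 Pa.
SI base units throughout: W = 134.1 N, H = 6.699e+08 Pa, K = 2.899e-03.
Apply Archard: V = K·W·L/H = 2.899e-03 · 134.1 · 118.9 / 6.699e+08 = 6.899e-08 m³.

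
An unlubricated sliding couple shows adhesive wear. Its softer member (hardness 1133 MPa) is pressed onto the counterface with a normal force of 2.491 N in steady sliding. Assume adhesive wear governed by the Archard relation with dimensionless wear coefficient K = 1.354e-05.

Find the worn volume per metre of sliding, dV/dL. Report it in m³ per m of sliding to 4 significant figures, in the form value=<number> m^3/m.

value=2.977e-14 m^3/m

Printed values are rounded; all working math keeps exact precision — one final rounding: 4 significant digits.
Convert: Hardness H = 1133 MPa = 1.133e+09 Pa.
SI base units throughout: W = 2.491 N, H = 1.133e+09 Pa, K = 1.354e-05.
Sliding wear rate dV/dL = K·W/H (no L dependence): 1.354e-05 · 2.491 / 1.133e+09 = 2.977e-14 m³/m.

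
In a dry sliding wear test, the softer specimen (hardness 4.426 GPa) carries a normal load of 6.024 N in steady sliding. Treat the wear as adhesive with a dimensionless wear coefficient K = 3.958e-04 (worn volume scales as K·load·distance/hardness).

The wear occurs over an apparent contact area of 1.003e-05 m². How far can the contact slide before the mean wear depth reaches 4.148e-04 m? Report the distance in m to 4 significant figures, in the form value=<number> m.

value=7723 m

All arithmetic runs at full float precision, and quoted intermediates are rounded — rounded just once to 4 significant digits.
Convert: Hardness H = 4.426 GPa = 4.426e+09 Pa.
In SI base units: W = 6.024 N, H = 4.426e+09 Pa, K = 3.958e-04.
Permissible volume V_lim = h_lim·A = 4.148e-04 · 1.003e-05 = 4.160e-09 m³.
Life L = V_lim·H/(K·W) = 4.160e-09 · 4.426e+09 / (3.958e-04 · 6.024) = 7723 m.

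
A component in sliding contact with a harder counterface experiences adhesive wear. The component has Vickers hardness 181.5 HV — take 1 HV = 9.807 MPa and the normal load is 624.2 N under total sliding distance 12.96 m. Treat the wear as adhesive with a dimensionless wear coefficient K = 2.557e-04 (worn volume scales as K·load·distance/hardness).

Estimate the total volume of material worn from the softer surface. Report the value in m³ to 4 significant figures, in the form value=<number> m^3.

value=1.162e-09 m^3

Intermediate values are displayed rounded, and all arithmetic holds full float precision — a single final rounding, at four significant digits.
Hardness H = 181.5 HV × 9.807 MPa/HV = 1780 MPa = 1.780e+09 Pa.
In SI base units: W = 624.2 N, H = 1.780e+09 Pa, K = 2.557e-04.
The Archard volume V = K·W·L/H = 2.557e-04 · 624.2 · 12.96 / 1.780e+09 = 1.162e-09 m³.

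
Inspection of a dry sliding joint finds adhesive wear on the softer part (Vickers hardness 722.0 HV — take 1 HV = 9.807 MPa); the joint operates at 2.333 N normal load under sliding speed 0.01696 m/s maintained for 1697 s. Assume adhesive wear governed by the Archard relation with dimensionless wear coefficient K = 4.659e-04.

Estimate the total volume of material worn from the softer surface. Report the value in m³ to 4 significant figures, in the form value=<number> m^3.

value=4.418e-12 m^3

Intermediate values are shown rounded. All arithmetic carries exact precision — one last rounding: 4 significant digits.
Distance L = v·t = 0.01696 m/s × 1697 s = 28.78 m.
Hardness H = 722.0 HV × 9.807 MPa/HV = 7081 MPa = 7.081e+09 Pa.
In SI base units, W = 2.333 N, H = 7.081e+09 Pa, K = 4.659e-04.
Wear volume V = K·W·L/H = 4.659e-04 · 2.333 · 28.78 / 7.081e+09 = 4.418e-12 m³.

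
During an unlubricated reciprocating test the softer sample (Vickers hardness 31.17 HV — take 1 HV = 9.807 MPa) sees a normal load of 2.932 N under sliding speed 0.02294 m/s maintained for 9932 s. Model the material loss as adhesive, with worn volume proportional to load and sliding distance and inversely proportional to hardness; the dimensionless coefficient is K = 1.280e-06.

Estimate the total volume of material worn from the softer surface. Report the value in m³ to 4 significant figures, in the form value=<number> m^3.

Displayed values are rounded, and all working math keeps exact precision; rounded once at the end: 4 significant digits.
Distance covered L = v·t = 0.02294 m/s × 9932 s = 227.8 m.
Hardness H = 31.17 HV × 9.807 MPa/HV = 305.7 MPa = 3.057e+08 Pa.
Collected in SI base units: W = 2.932 N, H = 3.057e+08 Pa, K = 1.280e-06.
Worn volume V = K·W·L/H = 1.280e-06 · 2.932 · 227.8 / 3.057e+08 = 2.797e-12 m³.

value=2.797e-12 m^3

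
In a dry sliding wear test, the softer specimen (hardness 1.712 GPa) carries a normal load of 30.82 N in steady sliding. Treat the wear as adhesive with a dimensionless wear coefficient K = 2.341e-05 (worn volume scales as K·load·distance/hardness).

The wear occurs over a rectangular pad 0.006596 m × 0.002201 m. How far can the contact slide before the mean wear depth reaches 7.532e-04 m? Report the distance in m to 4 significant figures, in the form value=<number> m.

value=2.595e+04 m

All arithmetic maintains exact precision; the intermediates are displayed rounded — one final rounding to four significant digits.
Hardness H = 1.712 GPa = 1.712e+09 Pa.
Contact area A = 0.006596 m × 0.002201 m = 1.452e-05 m².
Collected in SI base units: W = 30.82 N, H = 1.712e+09 Pa, K = 2.341e-05.
At the depth limit, V_lim = h_lim·A = 7.532e-04 · 1.452e-05 = 1.093e-08 m³.
Life L = V_lim·H/(K·W) = 1.093e-08 · 1.712e+09 / (2.341e-05 · 30.82) = 2.595e+04 m.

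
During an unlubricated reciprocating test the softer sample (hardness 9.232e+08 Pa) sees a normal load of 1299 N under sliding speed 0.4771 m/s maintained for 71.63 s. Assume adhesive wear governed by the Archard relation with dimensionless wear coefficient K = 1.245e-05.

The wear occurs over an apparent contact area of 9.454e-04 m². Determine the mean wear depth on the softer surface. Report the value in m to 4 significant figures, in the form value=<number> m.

All arithmetic keeps exact precision; the intermediates are printed rounded — rounded once at the end, at four significant figures.
Convert: Distance covered L = v·t = 0.4771 m/s × 71.63 s = 34.17 m.
In SI base units, W = 1299 N, H = 9.232e+08 Pa, K = 1.245e-05.
Wear volume V = K·W·L/H = 1.245e-05 · 1299 · 34.17 / 9.232e+08 = 5.987e-10 m³.
Mean depth h = V/A = 5.987e-10 / 9.454e-04 = 6.332e-07 m.

value=6.332e-07 m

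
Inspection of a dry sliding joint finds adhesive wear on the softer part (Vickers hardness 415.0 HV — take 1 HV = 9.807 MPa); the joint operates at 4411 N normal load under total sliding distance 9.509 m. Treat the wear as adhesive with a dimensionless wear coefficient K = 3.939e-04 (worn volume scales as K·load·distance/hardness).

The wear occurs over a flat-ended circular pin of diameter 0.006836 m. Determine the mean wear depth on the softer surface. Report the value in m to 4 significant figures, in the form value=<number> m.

value=1.106e-04 m

All arithmetic runs at exact precision — shown intermediates are rounded; rounded just once: four significant digits.
Convert: Hardness H = 415.0 HV × 9.807 MPa/HV = 4070 MPa = 4.070e+09 Pa.
Convert: Contact area A = π·d²/4 = π·(0.006836 m)²/4 = 3.670e-05 m².
In SI base units: W = 4411 N, H = 4.070e+09 Pa, K = 3.939e-04.
Worn volume V = K·W·L/H = 3.939e-04 · 4411 · 9.509 / 4.070e+09 = 4.060e-09 m³.
Mean wear depth h = V/A = 4.060e-09 / 3.670e-05 = 1.106e-04 m.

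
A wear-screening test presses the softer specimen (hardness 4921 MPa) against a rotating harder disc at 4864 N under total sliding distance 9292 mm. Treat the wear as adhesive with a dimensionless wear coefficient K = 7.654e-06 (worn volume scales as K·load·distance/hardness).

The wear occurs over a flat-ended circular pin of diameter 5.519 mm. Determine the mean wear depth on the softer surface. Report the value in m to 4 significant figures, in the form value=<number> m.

The intermediates appear rounded. All working math runs at exact precision, and one final rounding, at 4 significant digits.
Path length L = 9292 mm = 9.292 m.
Hardness H = 4921 MPa = 4.921e+09 Pa.
Pin diameter d = 5.519 mm = 0.005519 m. Contact area A = π·d²/4 = π·(0.005519 m)²/4 = 2.392e-05 m².
Collected in SI base units: W = 4864 N, H = 4.921e+09 Pa, K = 7.654e-06.
Archard volume V = K·W·L/H = 7.654e-06 · 4864 · 9.292 / 4.921e+09 = 7.030e-11 m³.
Mean depth h = V/A = 7.030e-11 / 2.392e-05 = 2.939e-06 m.

value=2.939e-06 m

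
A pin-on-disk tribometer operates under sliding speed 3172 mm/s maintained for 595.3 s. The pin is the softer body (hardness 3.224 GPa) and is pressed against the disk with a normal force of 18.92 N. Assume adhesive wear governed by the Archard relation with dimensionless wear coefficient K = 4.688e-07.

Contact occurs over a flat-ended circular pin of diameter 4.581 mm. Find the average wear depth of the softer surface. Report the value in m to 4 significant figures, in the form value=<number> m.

value=3.152e-07 m

Every step keeps full float precision, and displayed values are rounded. Rounded just once to four significant digits.
Sliding speed v = 3172 mm/s = 3.172 m/s. Path length L = v·t = 3.172 m/s × 595.3 s = 1888 m.
Hardness H = 3.224 GPa = 3.224e+09 Pa.
Pin diameter d = 4.581 mm = 0.004581 m. Contact area A = π·d²/4 = π·(0.004581 m)²/4 = 1.648e-05 m².
SI base units throughout: W = 18.92 N, H = 3.224e+09 Pa, K = 4.688e-07.
Apply Archard: V = K·W·L/H = 4.688e-07 · 18.92 · 1888 / 3.224e+09 = 5.195e-12 m³.
Mean depth h = V/A = 5.195e-12 / 1.648e-05 = 3.152e-07 m.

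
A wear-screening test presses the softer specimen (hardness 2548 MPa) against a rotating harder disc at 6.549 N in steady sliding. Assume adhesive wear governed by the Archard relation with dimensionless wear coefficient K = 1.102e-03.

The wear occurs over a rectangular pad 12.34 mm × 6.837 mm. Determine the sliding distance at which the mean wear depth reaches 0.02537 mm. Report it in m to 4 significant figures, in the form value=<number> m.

All arithmetic holds full precision; displayed values are rounded — one final rounding, at four significant figures.
Convert: Hardness H = 2548 MPa = 2.548e+09 Pa.
Convert: Pad sides 12.34 mm × 6.837 mm = 0.01234 m × 0.006837 m. Contact area A = 0.01234 m × 0.006837 m = 8.437e-05 m².
Convert: Depth limit h_lim = 0.02537 mm = 2.537e-05 m.
SI base units throughout: W = 6.549 N, H = 2.548e+09 Pa, K = 1.102e-03.
Volume at the limit: V_lim = h_lim·A = 2.537e-05 · 8.437e-05 = 2.140e-09 m³.
Sliding life L = V_lim·H/(K·W) = 2.140e-09 · 2.548e+09 / (1.102e-03 · 6.549) = 755.7 m.

value=755.7 m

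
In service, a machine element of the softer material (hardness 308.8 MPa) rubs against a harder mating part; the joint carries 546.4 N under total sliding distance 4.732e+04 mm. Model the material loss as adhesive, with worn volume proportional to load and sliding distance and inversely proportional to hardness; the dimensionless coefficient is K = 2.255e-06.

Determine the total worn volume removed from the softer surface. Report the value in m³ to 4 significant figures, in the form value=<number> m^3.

Every step keeps full float precision. Intermediate values are displayed rounded; rounded just once: 4 significant digits.
Convert: The distance L = 4.732e+04 mm = 47.32 m.
Convert: Hardness H = 308.8 MPa = 3.088e+08 Pa.
SI base units throughout: W = 546.4 N, H = 3.088e+08 Pa, K = 2.255e-06.
The Archard volume V = K·W·L/H = 2.255e-06 · 546.4 · 47.32 / 3.088e+08 = 1.888e-10 m³.

value=1.888e-10 m^3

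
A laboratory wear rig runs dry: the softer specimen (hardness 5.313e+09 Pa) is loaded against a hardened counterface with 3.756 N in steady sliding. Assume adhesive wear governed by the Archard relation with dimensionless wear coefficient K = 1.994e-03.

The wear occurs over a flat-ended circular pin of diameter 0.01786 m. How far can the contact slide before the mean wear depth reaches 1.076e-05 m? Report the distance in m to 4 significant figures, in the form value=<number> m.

value=1912 m

Intermediate values are shown rounded. The computation maintains full float precision — a single final rounding: 4 significant digits.
Convert: Contact area A = π·d²/4 = π·(0.01786 m)²/4 = 2.505e-04 m².
In SI base units, W = 3.756 N, H = 5.313e+09 Pa, K = 1.994e-03.
Limit volume V_lim = h_lim·A = 1.076e-05 · 2.505e-04 = 2.696e-09 m³.
So the life L = V_lim·H/(K·W) = 2.696e-09 · 5.313e+09 / (1.994e-03 · 3.756) = 1912 m.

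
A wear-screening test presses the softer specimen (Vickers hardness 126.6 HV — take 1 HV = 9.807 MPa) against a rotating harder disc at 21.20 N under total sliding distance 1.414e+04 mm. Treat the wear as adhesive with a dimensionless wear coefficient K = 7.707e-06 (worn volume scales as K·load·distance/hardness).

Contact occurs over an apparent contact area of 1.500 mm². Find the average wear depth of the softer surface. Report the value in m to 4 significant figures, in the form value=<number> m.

value=1.241e-06 m

Each operation runs at full float precision — intermediates appear rounded; one last rounding, at 4 significant figures.
Convert: Distance covered L = 1.414e+04 mm = 14.14 m.
Convert: Hardness H = 126.6 HV × 9.807 MPa/HV = 1242 MPa = 1.242e+09 Pa.
Convert: Contact area A = 1.500 mm² = 1.500e-06 m².
In SI base units, W = 21.20 N, H = 1.242e+09 Pa, K = 7.707e-06.
The Archard volume V = K·W·L/H = 7.707e-06 · 21.20 · 14.14 / 1.242e+09 = 1.861e-12 m³.
Mean depth h = V/A = 1.861e-12 / 1.500e-06 = 1.241e-06 m.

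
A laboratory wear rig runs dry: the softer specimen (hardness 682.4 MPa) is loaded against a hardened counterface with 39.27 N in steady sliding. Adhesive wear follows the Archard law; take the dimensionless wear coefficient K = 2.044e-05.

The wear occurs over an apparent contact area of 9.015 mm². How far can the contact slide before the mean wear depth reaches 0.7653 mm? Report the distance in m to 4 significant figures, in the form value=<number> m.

Intermediates appear rounded — every step carries exact precision. Rounded just once to four significant figures.
Convert: Hardness H = 682.4 MPa = 6.824e+08 Pa.
Convert: Contact area A = 9.015 mm² = 9.015e-06 m².
Convert: Depth limit h_lim = 0.7653 mm = 7.653e-04 m.
In SI base units: W = 39.27 N, H = 6.824e+08 Pa, K = 2.044e-05.
Allowed volume V_lim = h_lim·A = 7.653e-04 · 9.015e-06 = 6.899e-09 m³.
Life L = V_lim·H/(K·W) = 6.899e-09 · 6.824e+08 / (2.044e-05 · 39.27) = 5865 m.

value=5865 m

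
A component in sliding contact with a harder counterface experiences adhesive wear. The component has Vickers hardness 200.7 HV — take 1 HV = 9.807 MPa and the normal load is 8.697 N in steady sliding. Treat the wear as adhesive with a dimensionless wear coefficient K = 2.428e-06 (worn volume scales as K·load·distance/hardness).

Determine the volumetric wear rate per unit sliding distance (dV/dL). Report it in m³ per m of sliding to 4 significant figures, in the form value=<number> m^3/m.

The intermediates are printed rounded. Every step carries full float precision, and one last rounding to four significant figures.
Convert: Hardness H = 200.7 HV × 9.807 MPa/HV = 1968 MPa = 1.968e+09 Pa.
Expressed in SI base units: W = 8.697 N, H = 1.968e+09 Pa, K = 2.428e-06.
Sliding wear rate dV/dL = K·W/H, so: 2.428e-06 · 8.697 / 1.968e+09 = 1.073e-14 m³/m.

value=1.073e-14 m^3/m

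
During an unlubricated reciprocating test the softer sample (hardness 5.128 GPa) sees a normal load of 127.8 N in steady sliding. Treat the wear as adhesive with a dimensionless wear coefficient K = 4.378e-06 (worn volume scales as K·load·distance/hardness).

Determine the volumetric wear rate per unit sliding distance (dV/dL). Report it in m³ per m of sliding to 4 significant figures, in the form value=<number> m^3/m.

value=1.091e-13 m^3/m

The intermediates are shown rounded — all arithmetic keeps full float precision; one last rounding, at 4 significant figures.
Hardness H = 5.128 GPa = 5.128e+09 Pa.
SI base units throughout: W = 127.8 N, H = 5.128e+09 Pa, K = 4.378e-06.
Volumetric rate dV/dL = K·W/H (no L dependence): 4.378e-06 · 127.8 / 5.128e+09 = 1.091e-13 m³/m.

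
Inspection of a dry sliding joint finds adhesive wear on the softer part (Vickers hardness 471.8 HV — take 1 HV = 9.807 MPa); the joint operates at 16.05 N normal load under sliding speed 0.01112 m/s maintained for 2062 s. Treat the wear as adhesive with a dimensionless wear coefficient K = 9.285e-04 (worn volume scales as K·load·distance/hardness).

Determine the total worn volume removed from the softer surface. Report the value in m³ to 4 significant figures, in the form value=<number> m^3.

value=7.385e-11 m^3

The algebra holds full precision — intermediate values are displayed rounded, and a lone final rounding to four significant figures.
Convert: Distance covered L = v·t = 0.01112 m/s × 2062 s = 22.93 m.
Convert: Hardness H = 471.8 HV × 9.807 MPa/HV = 4627 MPa = 4.627e+09 Pa.
Restated in SI base units: W = 16.05 N, H = 4.627e+09 Pa, K = 9.285e-04.
Wear volume V = K·W·L/H = 9.285e-04 · 16.05 · 22.93 / 4.627e+09 = 7.385e-11 m³.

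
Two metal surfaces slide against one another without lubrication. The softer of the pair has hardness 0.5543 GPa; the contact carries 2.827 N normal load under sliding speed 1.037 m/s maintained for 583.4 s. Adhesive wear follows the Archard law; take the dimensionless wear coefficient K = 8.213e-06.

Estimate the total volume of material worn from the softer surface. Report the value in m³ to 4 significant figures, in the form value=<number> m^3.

All working math keeps exact precision; printed values are rounded — one last rounding: 4 significant figures.
Convert: Distance covered L = v·t = 1.037 m/s × 583.4 s = 605.0 m.
Convert: Hardness H = 0.5543 GPa = 5.543e+08 Pa.
In SI base units, W = 2.827 N, H = 5.543e+08 Pa, K = 8.213e-06.
Apply Archard: V = K·W·L/H = 8.213e-06 · 2.827 · 605.0 / 5.543e+08 = 2.534e-11 m³.

value=2.534e-11 m^3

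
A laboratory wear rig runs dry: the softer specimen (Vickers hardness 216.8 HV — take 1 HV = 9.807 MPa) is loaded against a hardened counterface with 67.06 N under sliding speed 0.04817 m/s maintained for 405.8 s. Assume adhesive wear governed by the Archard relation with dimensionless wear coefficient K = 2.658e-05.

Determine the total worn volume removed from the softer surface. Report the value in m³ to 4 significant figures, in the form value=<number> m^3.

All working math runs at exact precision, and the intermediates are shown rounded. Rounded once at the end, at four significant figures.
Path length L = v·t = 0.04817 m/s × 405.8 s = 19.55 m.
Hardness H = 216.8 HV × 9.807 MPa/HV = 2126 MPa = 2.126e+09 Pa.
As SI base values: W = 67.06 N, H = 2.126e+09 Pa, K = 2.658e-05.
Worn volume V = K·W·L/H = 2.658e-05 · 67.06 · 19.55 / 2.126e+09 = 1.639e-11 m³.

value=1.639e-11 m^3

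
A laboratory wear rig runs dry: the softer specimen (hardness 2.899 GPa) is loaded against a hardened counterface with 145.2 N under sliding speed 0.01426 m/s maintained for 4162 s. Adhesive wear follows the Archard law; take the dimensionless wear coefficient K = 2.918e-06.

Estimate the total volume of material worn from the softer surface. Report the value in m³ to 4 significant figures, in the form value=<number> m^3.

All working math maintains exact precision — intermediate values are shown rounded. Rounded just once to 4 significant digits.
Distance L = v·t = 0.01426 m/s × 4162 s = 59.35 m.
Hardness H = 2.899 GPa = 2.899e+09 Pa.
SI base units throughout: W = 145.2 N, H = 2.899e+09 Pa, K = 2.918e-06.
The Archard volume V = K·W·L/H = 2.918e-06 · 145.2 · 59.35 / 2.899e+09 = 8.674e-12 m³.

value=8.674e-12 m^3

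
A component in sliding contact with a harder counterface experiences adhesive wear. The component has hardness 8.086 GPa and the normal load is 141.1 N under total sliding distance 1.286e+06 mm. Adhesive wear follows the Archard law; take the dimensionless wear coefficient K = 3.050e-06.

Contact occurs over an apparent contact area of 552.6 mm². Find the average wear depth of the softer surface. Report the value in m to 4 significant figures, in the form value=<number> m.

All arithmetic holds full float precision; intermediate values are shown rounded; rounded once at the end: 4 significant digits.
Distance L = 1.286e+06 mm = 1286 m.
Hardness H = 8.086 GPa = 8.086e+09 Pa.
Contact area A = 552.6 mm² = 5.526e-04 m².
Expressed in SI base units: W = 141.1 N, H = 8.086e+09 Pa, K = 3.050e-06.
Apply Archard: V = K·W·L/H = 3.050e-06 · 141.1 · 1286 / 8.086e+09 = 6.844e-11 m³.
Average depth h = V/A = 6.844e-11 / 5.526e-04 = 1.239e-07 m.

value=1.239e-07 m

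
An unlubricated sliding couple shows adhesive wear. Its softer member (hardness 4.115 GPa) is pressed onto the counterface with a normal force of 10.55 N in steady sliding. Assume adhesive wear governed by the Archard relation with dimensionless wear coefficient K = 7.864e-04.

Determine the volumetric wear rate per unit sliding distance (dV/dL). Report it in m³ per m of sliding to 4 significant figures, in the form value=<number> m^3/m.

Intermediate values appear rounded. Each operation runs at full float precision, and rounded once at the end, at four significant figures.
Hardness H = 4.115 GPa = 4.115e+09 Pa.
Collected in SI base units: W = 10.55 N, H = 4.115e+09 Pa, K = 7.864e-04.
Wear rate dV/dL = K·W/H — distance-free: 7.864e-04 · 10.55 / 4.115e+09 = 2.016e-12 m³/m.

value=2.016e-12 m^3/m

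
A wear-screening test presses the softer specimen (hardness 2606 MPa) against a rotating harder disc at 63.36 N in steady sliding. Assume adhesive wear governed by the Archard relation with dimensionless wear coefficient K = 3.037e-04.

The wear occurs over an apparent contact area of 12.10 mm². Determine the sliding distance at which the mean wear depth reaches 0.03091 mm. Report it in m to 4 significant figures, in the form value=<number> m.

value=50.65 m

The algebra maintains full float precision — the intermediates appear rounded, and one final rounding, at four significant figures.
Convert: Hardness H = 2606 MPa = 2.606e+09 Pa.
Convert: Contact area A = 12.10 mm² = 1.210e-05 m².
Convert: Depth limit h_lim = 0.03091 mm = 3.091e-05 m.
Restated in SI base units: W = 63.36 N, H = 2.606e+09 Pa, K = 3.037e-04.
At the depth limit, V_lim = h_lim·A = 3.091e-05 · 1.210e-05 = 3.740e-10 m³.
So the life L = V_lim·H/(K·W) = 3.740e-10 · 2.606e+09 / (3.037e-04 · 63.36) = 50.65 m.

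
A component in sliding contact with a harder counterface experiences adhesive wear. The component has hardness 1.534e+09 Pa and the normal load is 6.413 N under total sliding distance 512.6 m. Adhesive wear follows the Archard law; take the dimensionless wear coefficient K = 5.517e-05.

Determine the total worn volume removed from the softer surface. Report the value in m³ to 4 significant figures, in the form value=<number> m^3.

Every step holds full float precision — the intermediates are printed rounded. Rounded once at the end, at 4 significant figures.
As SI base values: W = 6.413 N, H = 1.534e+09 Pa, K = 5.517e-05.
Wear volume V = K·W·L/H = 5.517e-05 · 6.413 · 512.6 / 1.534e+09 = 1.182e-10 m³.

value=1.182e-10 m^3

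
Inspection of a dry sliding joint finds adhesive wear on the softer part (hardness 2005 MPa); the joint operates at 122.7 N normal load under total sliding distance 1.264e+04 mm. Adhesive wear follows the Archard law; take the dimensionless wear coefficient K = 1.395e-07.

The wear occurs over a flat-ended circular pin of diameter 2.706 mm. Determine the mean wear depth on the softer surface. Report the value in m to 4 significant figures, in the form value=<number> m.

value=1.876e-08 m

Shown intermediates are rounded; the algebra holds full precision; one final rounding to four significant figures.
Distance L = 1.264e+04 mm = 12.64 m.
Hardness H = 2005 MPa = 2.005e+09 Pa.
Pin diameter d = 2.706 mm = 0.002706 m. Contact area A = π·d²/4 = π·(0.002706 m)²/4 = 5.751e-06 m².
In SI base units: W = 122.7 N, H = 2.005e+09 Pa, K = 1.395e-07.
Worn volume V = K·W·L/H = 1.395e-07 · 122.7 · 12.64 / 2.005e+09 = 1.079e-13 m³.
Mean wear depth h = V/A = 1.079e-13 / 5.751e-06 = 1.876e-08 m.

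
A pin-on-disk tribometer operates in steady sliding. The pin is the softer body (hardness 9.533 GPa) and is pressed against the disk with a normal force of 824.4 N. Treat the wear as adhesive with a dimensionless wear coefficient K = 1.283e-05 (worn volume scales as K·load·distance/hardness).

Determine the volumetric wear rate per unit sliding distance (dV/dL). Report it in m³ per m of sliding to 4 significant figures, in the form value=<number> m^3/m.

value=1.110e-12 m^3/m

Quoted intermediates are rounded — all arithmetic keeps exact precision — one last rounding to 4 significant figures.
Hardness H = 9.533 GPa = 9.533e+09 Pa.
As SI base values: W = 824.4 N, H = 9.533e+09 Pa, K = 1.283e-05.
Rate of wear dV/dL = K·W/H: 1.283e-05 · 824.4 / 9.533e+09 = 1.110e-12 m³/m.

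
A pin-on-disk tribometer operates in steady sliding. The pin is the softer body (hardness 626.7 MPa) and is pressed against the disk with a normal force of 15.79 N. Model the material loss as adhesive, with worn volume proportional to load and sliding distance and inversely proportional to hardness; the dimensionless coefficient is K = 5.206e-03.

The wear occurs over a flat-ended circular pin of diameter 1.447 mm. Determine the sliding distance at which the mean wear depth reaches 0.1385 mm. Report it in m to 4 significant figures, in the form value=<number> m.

The algebra keeps full float precision, and the intermediates are displayed rounded — a single final rounding, at four significant digits.
Hardness H = 626.7 MPa = 6.267e+08 Pa.
Pin diameter d = 1.447 mm = 0.001447 m. Contact area A = π·d²/4 = π·(0.001447 m)²/4 = 1.644e-06 m².
Depth limit h_lim = 0.1385 mm = 1.385e-04 m.
As SI base values: W = 15.79 N, H = 6.267e+08 Pa, K = 5.206e-03.
Limit volume V_lim = h_lim·A = 1.385e-04 · 1.644e-06 = 2.278e-10 m³.
Sliding life L = V_lim·H/(K·W) = 2.278e-10 · 6.267e+08 / (5.206e-03 · 15.79) = 1.736 m.

value=1.736 m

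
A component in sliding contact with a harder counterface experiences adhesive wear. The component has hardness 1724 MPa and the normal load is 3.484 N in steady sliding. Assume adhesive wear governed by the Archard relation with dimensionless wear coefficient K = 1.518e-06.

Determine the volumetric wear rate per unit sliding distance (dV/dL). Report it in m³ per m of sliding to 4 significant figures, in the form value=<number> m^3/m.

The intermediates are shown rounded. Each operation runs at full float precision, and rounded just once, at four significant figures.
Convert: Hardness H = 1724 MPa = 1.724e+09 Pa.
In SI base units: W = 3.484 N, H = 1.724e+09 Pa, K = 1.518e-06.
Wear rate dV/dL = K·W/H, per unit distance: 1.518e-06 · 3.484 / 1.724e+09 = 3.068e-15 m³/m.

value=3.068e-15 m^3/m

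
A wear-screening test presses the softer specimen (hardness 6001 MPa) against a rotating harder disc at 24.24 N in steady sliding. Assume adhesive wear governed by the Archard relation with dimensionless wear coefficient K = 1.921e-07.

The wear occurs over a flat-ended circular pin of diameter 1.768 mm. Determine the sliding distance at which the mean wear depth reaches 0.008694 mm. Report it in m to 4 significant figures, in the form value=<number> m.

Printed values are rounded, and each operation carries exact precision. Rounded once at the end: 4 significant figures.
Convert: Hardness H = 6001 MPa = 6.001e+09 Pa.
Convert: Pin diameter d = 1.768 mm = 0.001768 m. Contact area A = π·d²/4 = π·(0.001768 m)²/4 = 2.455e-06 m².
Convert: Depth limit h_lim = 0.008694 mm = 8.694e-06 m.
Working in SI base units: W = 24.24 N, H = 6.001e+09 Pa, K = 1.921e-07.
Permissible volume V_lim = h_lim·A = 8.694e-06 · 2.455e-06 = 2.134e-11 m³.
Thus life L = V_lim·H/(K·W) = 2.134e-11 · 6.001e+09 / (1.921e-07 · 24.24) = 2.751e+04 m.

value=2.751e+04 m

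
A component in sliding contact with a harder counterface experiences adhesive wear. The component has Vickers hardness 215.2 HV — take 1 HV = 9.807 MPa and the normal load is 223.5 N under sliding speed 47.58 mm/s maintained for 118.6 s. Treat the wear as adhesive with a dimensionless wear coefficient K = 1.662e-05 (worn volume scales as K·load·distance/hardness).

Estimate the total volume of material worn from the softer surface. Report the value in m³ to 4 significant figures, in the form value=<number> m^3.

Intermediate values appear rounded, and the algebra maintains full precision, and rounded once at the end: four significant figures.
Convert: Sliding speed v = 47.58 mm/s = 0.04758 m/s. Sliding distance L = v·t = 0.04758 m/s × 118.6 s = 5.643 m.
Convert: Hardness H = 215.2 HV × 9.807 MPa/HV = 2110 MPa = 2.110e+09 Pa.
As SI base values: W = 223.5 N, H = 2.110e+09 Pa, K = 1.662e-05.
Worn volume V = K·W·L/H = 1.662e-05 · 223.5 · 5.643 / 2.110e+09 = 9.932e-12 m³.

value=9.932e-12 m^3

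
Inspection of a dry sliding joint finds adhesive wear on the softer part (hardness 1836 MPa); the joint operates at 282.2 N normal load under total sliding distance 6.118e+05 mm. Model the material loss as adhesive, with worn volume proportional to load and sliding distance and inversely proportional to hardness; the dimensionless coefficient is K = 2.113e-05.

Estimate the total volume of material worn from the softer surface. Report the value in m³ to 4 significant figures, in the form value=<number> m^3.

Every step runs at full precision, and the intermediates are shown rounded — a lone final rounding to four significant figures.
Convert: Distance L = 6.118e+05 mm = 611.8 m.
Convert: Hardness H = 1836 MPa = 1.836e+09 Pa.
Working in SI base units: W = 282.2 N, H = 1.836e+09 Pa, K = 2.113e-05.
Archard volume V = K·W·L/H = 2.113e-05 · 282.2 · 611.8 / 1.836e+09 = 1.987e-09 m³.

value=1.987e-09 m^3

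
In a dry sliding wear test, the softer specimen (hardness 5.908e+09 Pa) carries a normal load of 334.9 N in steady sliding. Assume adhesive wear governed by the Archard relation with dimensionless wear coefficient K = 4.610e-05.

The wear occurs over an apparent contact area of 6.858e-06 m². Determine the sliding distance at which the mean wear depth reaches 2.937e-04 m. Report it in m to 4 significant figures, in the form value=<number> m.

Displayed values are rounded — each operation maintains full float precision, and one last rounding: four significant figures.
In SI base units, W = 334.9 N, H = 5.908e+09 Pa, K = 4.610e-05.
Limit volume V_lim = h_lim·A = 2.937e-04 · 6.858e-06 = 2.014e-09 m³.
Sliding life L = V_lim·H/(K·W) = 2.014e-09 · 5.908e+09 / (4.610e-05 · 334.9) = 770.8 m.

value=770.8 m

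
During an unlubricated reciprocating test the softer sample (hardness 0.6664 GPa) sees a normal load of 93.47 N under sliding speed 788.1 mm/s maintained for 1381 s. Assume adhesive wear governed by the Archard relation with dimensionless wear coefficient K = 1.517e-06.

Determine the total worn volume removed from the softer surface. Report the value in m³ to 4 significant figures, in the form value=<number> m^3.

value=2.316e-10 m^3

All working math runs at exact precision. Quoted intermediates are rounded, and a single final rounding to four significant figures.
Sliding speed v = 788.1 mm/s = 0.7881 m/s. Total distance L = v·t = 0.7881 m/s × 1381 s = 1088 m.
Hardness H = 0.6664 GPa = 6.664e+08 Pa.
In SI base units: W = 93.47 N, H = 6.664e+08 Pa, K = 1.517e-06.
Archard relation: V = K·W·L/H = 1.517e-06 · 93.47 · 1088 / 6.664e+08 = 2.316e-10 m³.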